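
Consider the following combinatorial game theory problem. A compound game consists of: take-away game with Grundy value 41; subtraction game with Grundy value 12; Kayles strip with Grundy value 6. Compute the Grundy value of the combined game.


By the Sprague-Grundy theorem, the Grundy value of a sum of games is the XOR of individual Grundy values.
take-away game: Grundy value = 41. Running XOR: 0 XOR 41 = 41
subtraction game: Grundy value = 12. Running XOR: 41 XOR 12 = 37
Kayles strip: Grundy value = 6. Running XOR: 37 XOR 6 = 35
The combined Grundy value is 35.

35


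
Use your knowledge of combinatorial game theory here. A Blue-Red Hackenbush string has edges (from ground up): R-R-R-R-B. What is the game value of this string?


Edges (from ground): R-R-R-R-B
By Berlekamp's sign-expansion rule, a Blue-Red Hackenbush stalk has the value of the surreal number whose sign sequence is the edge sequence with B -> + and R -> -.
Sign sequence: ----+
Trace the sign expansion in the surreal number tree, starting from 0:
Edge 1: R (sign -) -> bounds (-inf, 0), value = -1
Edge 2: R (sign -) -> bounds (-inf, -1), value = -2
Edge 3: R (sign -) -> bounds (-inf, -2), value = -3
Edge 4: R (sign -) -> bounds (-inf, -3), value = -4
Edge 5: B (sign +) -> bounds (-4, -3), value = -7/2
Game value = -7/2

-7/2


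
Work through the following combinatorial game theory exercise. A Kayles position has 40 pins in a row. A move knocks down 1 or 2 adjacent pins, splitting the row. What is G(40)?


Kayles: a move removes 1 or 2 adjacent pins from a contiguous row.
Removing pins from a row of k leaves two independent rows (a, b) with a + b = k - 1 (one pin) or a + b = k - 2 (two pins); an end removal gives a = 0.
By Sprague-Grundy, G(k) = mex{ G(a) XOR G(b) } over all these splits. G(0) = 0.
G(1): splits (0,0):0^0=0 -> mex({0}) = 1
G(2): splits (0,1):0^1=1 (0,0):0^0=0 -> mex({0, 1}) = 2
G(3): splits (0,2):0^2=2 (1,1):1^1=0 (0,1):0^1=1 -> mex({0, 1, 2}) = 3
G(4): splits (0,3):0^3=3 (1,2):1^2=3 (0,2):0^2=2 (1,1):1^1=0 -> mex({0, 2, 3}) = 1
G(5): splits (0,4):0^1=1 (1,3):1^3=2 (2,2):2^2=0 (0,3):0^3=3 (1,2):1^2=3 -> mex({0, 1, 2, 3}) = 4
G(6) = mex({0, 1, 2, 4}) = 3
G(7) = mex({0, 1, 3, 4, 5}) = 2
G(8) = mex({0, 2, 3, 5, 6}) = 1
G(9) = mex({0, 1, 2, 3, 6, 7}) = 4
G(10) = mex({0, 1, 3, 4, 5, 7}) = 2
G(11) = mex({0, 1, 2, 3, 4, 5}) = 6
G(12) = mex({0, 1, 2, 3, 5, 6, 7}) = 4
G(13) = mex({0, 2, 3, 4, 6, 7}) = 1
G(14) = mex({0, 1, 4, 5, 6, 7}) = 2
G(15) = mex({0, 1, 2, 3, 4, 5, 6}) = 7
G(16) = mex({0, 2, 3, 5, 6, 7}) = 1
G(17) = mex({0, 1, 2, 3, 5, 6, 7}) = 4
G(18) = mex({0, 1, 2, 4, 5, 6}) = 3
G(19) = mex({0, 1, 3, 4, 5, 7}) = 2
G(20) = mex({0, 2, 3, 4, 5, 6, 7}) = 1
G(21) = mex({0, 1, 2, 3, 5, 6, 7}) = 4
G(22) = mex({0, 1, 2, 3, 4, 5, 7}) = 6
G(23) = mex({0, 1, 2, 3, 4, 5, 6}) = 7
G(24) = mex({0, 1, 2, 3, 5, 6, 7}) = 4
G(25) = mex({0, 2, 3, 4, 6, 7}) = 1
G(26) = mex({0, 1, 3, 4, 5, 6, 7}) = 2
G(27) = mex({0, 1, 2, 3, 4, 5, 6, 7}) = 8
G(28) = mex({0, 1, 2, 3, 4, 6, 7, 8}) = 5
G(29) = mex({0, 1, 2, 3, 5, 6, 7, 8, 9}) = 4
G(30) = mex({0, 1, 2, 3, 4, 5, 6, 9, 10}) = 7
G(31) = mex({0, 1, 3, 4, 5, 7, 10, 11}) = 2
G(32) = mex({0, 2, 3, 4, 5, 6, 7, 9, 11}) = 1
G(33) = mex({0, 1, 2, 3, 4, 5, 6, 7, 9, 12}) = 8
G(34) = mex({0, 1, 2, 3, 4, 5, 7, 8, 11, 12}) = 6
G(35) = mex({0, 1, 2, 3, 4, 5, 6, 8, 9, 10, 11}) = 7
G(36) = mex({0, 1, 2, 3, 5, 6, 7, 9, 10}) = 4
G(37) = mex({0, 2, 3, 4, 6, 7, 9, 10, 11, 12}) = 1
G(38) = mex({0, 1, 3, 4, 5, 6, 7, 9, 10, 11, 12}) = 2
G(39) = mex({0, 1, 2, 4, 5, 6, 7, 9, 10, 12, 14}) = 3
G(40) = mex({0, 2, 3, 4, 6, 7, 11, 12, 14}) = 1
Therefore G(40) = 1.

1


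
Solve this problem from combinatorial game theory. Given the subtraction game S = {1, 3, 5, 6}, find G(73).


The subtraction set is S = {1, 3, 5, 6}.
G(k) = mex{ G(k - s) : s in S, s <= k }. We compute iteratively: G(0) = 0.
G(1) = mex({0}) = 1
G(2) = mex({1}) = 0
G(3) = mex({0}) = 1
G(4) = mex({1}) = 0
G(5) = mex({0}) = 1
G(6) = mex({0, 1}) = 2
G(7) = mex({0, 1, 2}) = 3
G(8) = mex({0, 1, 3}) = 2
G(9) = mex({0, 1, 2}) = 3
G(10) = mex({0, 1, 3}) = 2
G(11) = mex({1, 2}) = 0
G(12) = mex({0, 2, 3}) = 1
G(13) = mex({1, 2, 3}) = 0
G(14) = mex({0, 2, 3}) = 1
G(15) = mex({1, 2, 3}) = 0
G(16) = mex({0, 2}) = 1
Observe that G(11)..G(16) = 0, 1, 0, 1, 0, 1 repeats G(0)..G(5) = 0, 1, 0, 1, 0, 1.
For k >= max(S) = 6, G(k) is determined by the previous 6 values G(k-6)..G(k-1); a window of 6 consecutive values has recurred shifted by 11, so by induction G(k + 11) = G(k) for all k >= 0: the sequence is periodic from the start with period 11.
One period: G(0..10) = 0, 1, 0, 1, 0, 1, 2, 3, 2, 3, 2.
73 mod 11 = 7, so G(73) = G(7) = 3.

3


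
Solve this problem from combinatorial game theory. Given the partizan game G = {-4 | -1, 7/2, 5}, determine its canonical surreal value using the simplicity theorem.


Left options: {-4}, max = -4
Right options: {-1, 7/2, 5}, min = -1
All options are numbers and max(Left) < min(Right), so by the simplicity theorem the value is the simplest (earliest-born) number strictly between -4 and -1.
Integers -3 through -2 all lie strictly between -4 and -1.
Among integers, the simplest (lowest birthday = smallest |n|; 0 is born on day 0, +-n on day n) is -2.
No non-integer in the interval can be simpler: if x is a non-integer in the interval, then floor(x) or ceil(x) also lies in the interval (the interval contains an integer), and both are proper prefixes of x's sign expansion, i.e. born earlier. So the game value is -2.
Game value = -2

-2


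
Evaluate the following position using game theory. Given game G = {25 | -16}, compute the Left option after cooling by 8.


Original game: {25 | -16} (a switch {a | b} with a > b).
Cooling by t (for t below the temperature (a - b)/2 = 41/2) taxes each move by t: {a | b} cooled by t is {a - t | b + t}.
Cooling amount: t = 8
Cooled Left option: 25 - 8 = 17
Cooled Right option: -16 + 8 = -8
Cooled game: {17 | -8}
Left option = 17

17


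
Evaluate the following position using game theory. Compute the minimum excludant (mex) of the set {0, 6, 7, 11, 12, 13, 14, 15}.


Set = {0, 6, 7, 11, 12, 13, 14, 15}
0 is in the set.
1 is NOT in the set. This is the mex.
mex = 1

1


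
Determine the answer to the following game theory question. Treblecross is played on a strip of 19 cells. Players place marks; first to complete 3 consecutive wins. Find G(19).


Treblecross: place X on empty cells; 3-in-a-row wins.
Playing within two cells of an existing X lets the opponent win at once, so sensible play treats the cells i-2..i+2 around each X as dead. The player left with no safe cell loses, so this is a normal-play take-away game on strips of safe cells.
Placing X at cell i (0-indexed) of a strip of k safe cells leaves independent strips of sizes max(0, i-2) and max(0, k-i-3). Hence G(k) = mex{ G(max(0,i-2)) XOR G(max(0,k-i-3)) : 0 <= i < k }, with G(0) = 0.
G(1): splits (0,0):0^0=0 -> mex({0}) = 1
G(2): splits (0,0):0^0=0 -> mex({0}) = 1
G(3): splits (0,0):0^0=0 -> mex({0}) = 1
G(4): splits (0,1):0^1=1 (0,0):0^0=0 -> mex({0, 1}) = 2
G(5): splits (0,2):0^1=1 (0,1):0^1=1 (0,0):0^0=0 -> mex({0, 1}) = 2
G(6) = mex({1}) = 0
G(7) = mex({0, 1, 2}) = 3
G(8) = mex({0, 1, 2}) = 3
G(9) = mex({0, 2}) = 1
G(10) = mex({0, 2, 3}) = 1
G(11) = mex({0, 3}) = 1
G(12) = mex({1, 3}) = 0
G(13) = mex({0, 1, 2, 3}) = 4
G(14) = mex({0, 1, 2}) = 3
G(15) = mex({0, 1, 2}) = 3
G(16) = mex({0, 1, 2, 4}) = 3
G(17) = mex({0, 1, 3, 4}) = 2
G(18) = mex({0, 1, 3, 4}) = 2
G(19) = mex({0, 1, 3, 5}) = 2
Therefore G(19) = 2.

2


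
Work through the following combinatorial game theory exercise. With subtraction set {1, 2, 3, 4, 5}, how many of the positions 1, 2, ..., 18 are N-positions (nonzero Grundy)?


Subtraction set S = {1, 2, 3, 4, 5}, so G(n) = n mod 6.
G(n) = 0 when n is a multiple of 6.
Multiples of 6 in [1, 18]: 3
N-positions (nonzero Grundy) = 18 - 3 = 15

15


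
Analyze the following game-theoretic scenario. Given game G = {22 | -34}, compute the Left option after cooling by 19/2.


Original game: {22 | -34} (a switch {a | b} with a > b).
Cooling by t (for t below the temperature (a - b)/2 = 28) taxes each move by t: {a | b} cooled by t is {a - t | b + t}.
Cooling amount: t = 19/2
Cooled Left option: 22 - 19/2 = 25/2
Cooled Right option: -34 + 19/2 = -49/2
Cooled game: {25/2 | -49/2}
Left option = 25/2

25/2


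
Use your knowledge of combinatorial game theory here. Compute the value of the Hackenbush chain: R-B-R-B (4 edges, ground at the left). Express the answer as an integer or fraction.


Edges (from ground): R-B-R-B
By Berlekamp's sign-expansion rule, a Blue-Red Hackenbush stalk has the value of the surreal number whose sign sequence is the edge sequence with B -> + and R -> -.
Sign sequence: -+-+
Trace the sign expansion in the surreal number tree, starting from 0:
Edge 1: R (sign -) -> bounds (-inf, 0), value = -1
Edge 2: B (sign +) -> bounds (-1, 0), value = -1/2
Edge 3: R (sign -) -> bounds (-1, -1/2), value = -3/4
Edge 4: B (sign +) -> bounds (-3/4, -1/2), value = -5/8
Game value = -5/8

-5/8


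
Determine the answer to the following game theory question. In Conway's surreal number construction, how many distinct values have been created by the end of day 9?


Day 0: {|} = 0 is born. Count = 1.
Day n: the number of surreal numbers born by day n is 2^(n+1) - 1.
By day 0: 2^1 - 1 = 1
By day 1: 2^2 - 1 = 3
By day 2: 2^3 - 1 = 7
By day 3: 2^4 - 1 = 15
By day 4: 2^5 - 1 = 31
By day 5: 2^6 - 1 = 63
By day 6: 2^7 - 1 = 127
By day 7: 2^8 - 1 = 255
By day 8: 2^9 - 1 = 511
By day 9: 2^10 - 1 = 1023
By day 9: 1023 surreal numbers.

1023


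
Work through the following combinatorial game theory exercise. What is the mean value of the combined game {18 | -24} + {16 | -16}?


G1 = {18 | -24}, G2 = {16 | -16}
Each is a switch {a | b} with numbers a > b; its mean value is (a + b)/2, and mean value is additive over game sums: m(G1 + G2) = m(G1) + m(G2).
Mean of G1 = (18 + (-24))/2 = -6/2 = -3
Mean of G2 = (16 + (-16))/2 = 0/2 = 0
Mean of G1 + G2 = -3 + 0 = -3

-3


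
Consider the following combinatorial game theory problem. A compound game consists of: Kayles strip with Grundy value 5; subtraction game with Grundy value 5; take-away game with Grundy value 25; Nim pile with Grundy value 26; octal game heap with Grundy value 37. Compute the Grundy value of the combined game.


By the Sprague-Grundy theorem, the Grundy value of a sum of games is the XOR of individual Grundy values.
Kayles strip: Grundy value = 5. Running XOR: 0 XOR 5 = 5
subtraction game: Grundy value = 5. Running XOR: 5 XOR 5 = 0
take-away game: Grundy value = 25. Running XOR: 0 XOR 25 = 25
Nim pile: Grundy value = 26. Running XOR: 25 XOR 26 = 3
octal game heap: Grundy value = 37. Running XOR: 3 XOR 37 = 38
The combined Grundy value is 38.

38


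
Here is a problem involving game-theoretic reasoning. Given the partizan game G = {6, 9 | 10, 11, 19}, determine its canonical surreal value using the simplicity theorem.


Left options: {6, 9}, max = 9
Right options: {10, 11, 19}, min = 10
All options are numbers and max(Left) < min(Right), so by the simplicity theorem the value is the simplest (earliest-born) number strictly between 9 and 10.
No integer lies strictly between 9 and 10, so the value is the dyadic rational m/2^k in the interval with the smallest k (then m odd); search k = 1, 2, ...:
Denominator 2: 19/2 lies strictly between 9 and 10 -- found.
The simplest number in the interval is 19/2.
Game value = 19/2

19/2


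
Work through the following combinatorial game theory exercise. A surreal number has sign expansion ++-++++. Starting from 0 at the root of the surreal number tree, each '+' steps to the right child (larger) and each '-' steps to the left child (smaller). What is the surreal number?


Sign expansion: ++-++++
Rule: track bounds (lo, hi), initially (-inf, +inf). On '+', the current value becomes lo and we move to the simplest number in (value, hi): value + 1 if hi = +inf, otherwise the midpoint (value + hi)/2. On '-', the current value becomes hi and we move to value - 1 if lo = -inf, otherwise the midpoint (lo + value)/2.
Start at 0.
Step 1: sign = +, move right. Bounds: (0, +inf). Value = 1
Step 2: sign = +, move right. Bounds: (1, +inf). Value = 2
Step 3: sign = -, move left. Bounds: (1, 2). Value = 3/2
Step 4: sign = +, move right. Bounds: (3/2, 2). Value = 7/4
Step 5: sign = +, move right. Bounds: (7/4, 2). Value = 15/8
Step 6: sign = +, move right. Bounds: (15/8, 2). Value = 31/16
Step 7: sign = +, move right. Bounds: (31/16, 2). Value = 63/32
The surreal number with sign expansion ++-++++ is 63/32.

63/32


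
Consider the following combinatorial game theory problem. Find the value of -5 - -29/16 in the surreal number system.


x = -5, y = -29/16
Converting to common denominator: 16
x = -80/16, y = -29/16
x - y = -5 - -29/16 = -51/16

-51/16


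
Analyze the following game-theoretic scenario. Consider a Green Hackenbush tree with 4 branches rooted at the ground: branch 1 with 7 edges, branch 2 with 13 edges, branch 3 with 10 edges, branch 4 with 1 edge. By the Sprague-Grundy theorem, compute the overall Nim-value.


The tree has 4 branches from the ground vertex.
In Green Hackenbush, the Nim-value of a simple path of length k is k.
Branch 1: length 7, Nim-value = 7
Branch 2: length 13, Nim-value = 13
Branch 3: length 10, Nim-value = 10
Branch 4: length 1, Nim-value = 1
Total Nim-value = XOR of all branch values:
0 XOR 7 = 7
7 XOR 13 = 10
10 XOR 10 = 0
0 XOR 1 = 1
Nim-value of the tree = 1

1


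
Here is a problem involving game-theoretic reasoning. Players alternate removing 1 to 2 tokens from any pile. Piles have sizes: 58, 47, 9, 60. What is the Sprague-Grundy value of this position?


Subtraction set: {1, 2}
For this subtraction set, G(n) = n mod 3 (period = max + 1 = 3).
Pile 1 (size 58): G(58) = 58 mod 3 = 1
Pile 2 (size 47): G(47) = 47 mod 3 = 2
Pile 3 (size 9): G(9) = 9 mod 3 = 0
Pile 4 (size 60): G(60) = 60 mod 3 = 0
Total Grundy value = XOR of all: 1 XOR 2 XOR 0 XOR 0 = 3

3


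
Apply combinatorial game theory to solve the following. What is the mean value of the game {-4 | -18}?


Game = {-4 | -18}, a switch {a | b} with numbers a > b.
Its thermograph has left wall a - t and right wall b + t, which meet at t = (a - b)/2, where both equal (a + b)/2. So the mast (mean value) is at (a + b)/2.
Mean = (-4 + (-18))/2 = -22/2 = -11

-11


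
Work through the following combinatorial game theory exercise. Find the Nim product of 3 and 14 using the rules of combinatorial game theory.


Nim multiplication is bilinear over XOR: (u XOR v) * w = (u*w) XOR (v*w).
So we split each operand into its bit components and XOR the pairwise Nim products.
3 = 1 + 2 (as XOR of powers of 2).
14 = 2 + 4 + 8 (as XOR of powers of 2).
Using the standard Nim-product table on single bits:
  2*2 = 3,   2*4 = 8,   2*8 = 12,
  4*4 = 6,   4*8 = 11,  8*8 = 13,
and  1*x = x (identity), k*l = l*k (commutative).
Pairwise Nim products:
  1 * 2 = 2
  1 * 4 = 4
  1 * 8 = 8
  2 * 2 = 3
  2 * 4 = 8
  2 * 8 = 12
XOR them: 2 XOR 4 XOR 8 XOR 3 XOR 8 XOR 12 = 9.
Result: 3 * 14 = 9 (in Nim).

9


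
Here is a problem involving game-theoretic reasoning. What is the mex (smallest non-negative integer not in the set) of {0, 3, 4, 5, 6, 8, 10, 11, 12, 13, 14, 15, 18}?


Set = {0, 3, 4, 5, 6, 8, 10, 11, 12, 13, 14, 15, 18}
0 is in the set.
1 is NOT in the set. This is the mex.
mex = 1

1


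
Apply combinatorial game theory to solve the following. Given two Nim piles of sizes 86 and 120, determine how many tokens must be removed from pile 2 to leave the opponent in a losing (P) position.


Piles: 86 and 120
Current XOR: 86 XOR 120 = 46 (non-zero, so this is an N-position).
To make the XOR zero, we need to find a move that balances the piles.
For pile 2 (size 120): target = 120 XOR 46 = 86
We reduce pile 2 from 120 to 86.
Tokens removed: 120 - 86 = 34
Verification: 86 XOR 86 = 0

34


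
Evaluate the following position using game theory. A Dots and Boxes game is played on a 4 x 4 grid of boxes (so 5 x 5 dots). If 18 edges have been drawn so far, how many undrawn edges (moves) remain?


Grid: 4 x 4 boxes, i.e. 5 rows and 5 columns of dots.
Horizontal edges: (rows + 1) * cols = 5 * 4 = 20
Vertical edges: rows * (cols + 1) = 4 * 5 = 20
Total edges: 20 + 20 = 40
Edges drawn: 18
Remaining: 40 - 18 = 22

22


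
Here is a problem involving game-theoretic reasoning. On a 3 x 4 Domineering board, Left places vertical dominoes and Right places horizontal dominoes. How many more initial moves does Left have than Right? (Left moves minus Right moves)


Board is 3 x 4 (rows x cols).
Left (vertical) placements: (rows-1) * cols = 2 * 4 = 8
Right (horizontal) placements: rows * (cols-1) = 3 * 3 = 9
Advantage = Left - Right = 8 - 9 = -1

-1


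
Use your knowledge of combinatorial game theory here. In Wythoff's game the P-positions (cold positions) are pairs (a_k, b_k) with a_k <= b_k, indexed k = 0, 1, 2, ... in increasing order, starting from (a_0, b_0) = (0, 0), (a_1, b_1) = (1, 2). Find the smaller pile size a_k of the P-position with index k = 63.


By Wythoff's theorem, a_k = floor(k * phi) and b_k = floor(k * phi^2) = a_k + k, where phi = (1 + sqrt(5))/2 is the golden ratio.
phi = (1 + sqrt(5))/2 = 1.618034
k = 63
k * phi = 63 * 1.618034 = 101.936141
a_63 = floor(k * phi) = 101

101


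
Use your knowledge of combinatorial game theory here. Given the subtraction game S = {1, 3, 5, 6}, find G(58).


The subtraction set is S = {1, 3, 5, 6}.
G(k) = mex{ G(k - s) : s in S, s <= k }. We compute iteratively: G(0) = 0.
G(1) = mex({0}) = 1
G(2) = mex({1}) = 0
G(3) = mex({0}) = 1
G(4) = mex({1}) = 0
G(5) = mex({0}) = 1
G(6) = mex({0, 1}) = 2
G(7) = mex({0, 1, 2}) = 3
G(8) = mex({0, 1, 3}) = 2
G(9) = mex({0, 1, 2}) = 3
G(10) = mex({0, 1, 3}) = 2
G(11) = mex({1, 2}) = 0
G(12) = mex({0, 2, 3}) = 1
G(13) = mex({1, 2, 3}) = 0
G(14) = mex({0, 2, 3}) = 1
G(15) = mex({1, 2, 3}) = 0
G(16) = mex({0, 2}) = 1
Observe that G(11)..G(16) = 0, 1, 0, 1, 0, 1 repeats G(0)..G(5) = 0, 1, 0, 1, 0, 1.
For k >= max(S) = 6, G(k) is determined by the previous 6 values G(k-6)..G(k-1); a window of 6 consecutive values has recurred shifted by 11, so by induction G(k + 11) = G(k) for all k >= 0: the sequence is periodic from the start with period 11.
One period: G(0..10) = 0, 1, 0, 1, 0, 1, 2, 3, 2, 3, 2.
58 mod 11 = 3, so G(58) = G(3) = 1.

1


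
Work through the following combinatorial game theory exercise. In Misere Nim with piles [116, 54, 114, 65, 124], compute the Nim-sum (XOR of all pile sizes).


We need the XOR (exclusive or) of all pile sizes.
After XOR-ing pile 1 (size 116): 0 XOR 116 = 116
After XOR-ing pile 2 (size 54): 116 XOR 54 = 66
After XOR-ing pile 3 (size 114): 66 XOR 114 = 48
After XOR-ing pile 4 (size 65): 48 XOR 65 = 113
After XOR-ing pile 5 (size 124): 113 XOR 124 = 13
The Nim-value of this position is 13.

13


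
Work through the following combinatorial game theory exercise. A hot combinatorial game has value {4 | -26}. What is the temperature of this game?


The game is {4 | -26}, a switch {a | b} with numbers a > b.
Cooling {a | b} by t gives {a - t | b + t}, which stops being hot when a - t = b + t, i.e. at t = (a - b)/2. So the temperature of a switch is (a - b)/2.
Temperature = (Left option - Right option) / 2
= (4 - (-26)) / 2
= 30 / 2
= 15

15


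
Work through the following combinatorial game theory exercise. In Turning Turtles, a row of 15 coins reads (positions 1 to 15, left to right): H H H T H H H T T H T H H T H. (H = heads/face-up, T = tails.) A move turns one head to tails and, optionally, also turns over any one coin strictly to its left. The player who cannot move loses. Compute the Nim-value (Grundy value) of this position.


Coins: H H H T H H H T T H T H H T H
Key fact: a single head at position k behaves exactly like a Nim heap of size k (turning it to T and optionally flipping a coin at j < k corresponds to moving the heap from k to j, or to 0), and heads combine as a disjunctive sum (two heads at the same place would cancel, matching j XOR j = 0). So the Nim-value is the XOR of the 1-indexed positions of the heads.
Face-up positions (1-indexed): [1, 2, 3, 5, 6, 7, 10, 12, 13, 15]
XOR 0 with 1: 0 XOR 1 = 1
XOR 1 with 2: 1 XOR 2 = 3
XOR 3 with 3: 3 XOR 3 = 0
XOR 0 with 5: 0 XOR 5 = 5
XOR 5 with 6: 5 XOR 6 = 3
XOR 3 with 7: 3 XOR 7 = 4
XOR 4 with 10: 4 XOR 10 = 14
XOR 14 with 12: 14 XOR 12 = 2
XOR 2 with 13: 2 XOR 13 = 15
XOR 15 with 15: 15 XOR 15 = 0
Nim-value = 0

0


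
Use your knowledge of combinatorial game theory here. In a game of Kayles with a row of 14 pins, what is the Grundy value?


Kayles: a move removes 1 or 2 adjacent pins from a contiguous row.
Removing pins from a row of k leaves two independent rows (a, b) with a + b = k - 1 (one pin) or a + b = k - 2 (two pins); an end removal gives a = 0.
By Sprague-Grundy, G(k) = mex{ G(a) XOR G(b) } over all these splits. G(0) = 0.
G(1): splits (0,0):0^0=0 -> mex({0}) = 1
G(2): splits (0,1):0^1=1 (0,0):0^0=0 -> mex({0, 1}) = 2
G(3): splits (0,2):0^2=2 (1,1):1^1=0 (0,1):0^1=1 -> mex({0, 1, 2}) = 3
G(4): splits (0,3):0^3=3 (1,2):1^2=3 (0,2):0^2=2 (1,1):1^1=0 -> mex({0, 2, 3}) = 1
G(5): splits (0,4):0^1=1 (1,3):1^3=2 (2,2):2^2=0 (0,3):0^3=3 (1,2):1^2=3 -> mex({0, 1, 2, 3}) = 4
G(6) = mex({0, 1, 2, 4}) = 3
G(7) = mex({0, 1, 3, 4, 5}) = 2
G(8) = mex({0, 2, 3, 5, 6}) = 1
G(9) = mex({0, 1, 2, 3, 6, 7}) = 4
G(10) = mex({0, 1, 3, 4, 5, 7}) = 2
G(11) = mex({0, 1, 2, 3, 4, 5}) = 6
G(12) = mex({0, 1, 2, 3, 5, 6, 7}) = 4
G(13) = mex({0, 2, 3, 4, 6, 7}) = 1
G(14) = mex({0, 1, 4, 5, 6, 7}) = 2
Therefore G(14) = 2.

2


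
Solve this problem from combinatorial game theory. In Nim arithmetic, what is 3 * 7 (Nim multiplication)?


Nim multiplication is bilinear over XOR: (u XOR v) * w = (u*w) XOR (v*w).
So we split each operand into its bit components and XOR the pairwise Nim products.
3 = 1 + 2 (as XOR of powers of 2).
7 = 1 + 2 + 4 (as XOR of powers of 2).
Using the standard Nim-product table on single bits:
  2*2 = 3,   2*4 = 8,   2*8 = 12,
  4*4 = 6,   4*8 = 11,  8*8 = 13,
and  1*x = x (identity), k*l = l*k (commutative).
Pairwise Nim products:
  1 * 1 = 1
  1 * 2 = 2
  1 * 4 = 4
  2 * 1 = 2
  2 * 2 = 3
  2 * 4 = 8
XOR them: 1 XOR 2 XOR 4 XOR 2 XOR 3 XOR 8 = 14.
Result: 3 * 7 = 14 (in Nim).

14


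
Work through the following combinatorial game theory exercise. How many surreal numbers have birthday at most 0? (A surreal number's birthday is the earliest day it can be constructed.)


Day 0: {|} = 0 is born. Count = 1.
Day n: the number of surreal numbers born by day n is 2^(n+1) - 1.
By day 0: 2^1 - 1 = 1
By day 0: 1 surreal numbers.

1


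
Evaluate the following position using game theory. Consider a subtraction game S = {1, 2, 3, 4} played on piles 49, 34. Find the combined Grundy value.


Subtraction set: {1, 2, 3, 4}
For this subtraction set, G(n) = n mod 5 (period = max + 1 = 5).
Pile 1 (size 49): G(49) = 49 mod 5 = 4
Pile 2 (size 34): G(34) = 34 mod 5 = 4
Total Grundy value = XOR of all: 4 XOR 4 = 0

0


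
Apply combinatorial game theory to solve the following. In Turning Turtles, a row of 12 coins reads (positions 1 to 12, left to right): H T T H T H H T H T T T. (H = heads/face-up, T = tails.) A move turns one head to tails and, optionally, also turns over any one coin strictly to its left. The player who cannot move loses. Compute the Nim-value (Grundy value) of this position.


Coins: H T T H T H H T H T T T
Key fact: a single head at position k behaves exactly like a Nim heap of size k (turning it to T and optionally flipping a coin at j < k corresponds to moving the heap from k to j, or to 0), and heads combine as a disjunctive sum (two heads at the same place would cancel, matching j XOR j = 0). So the Nim-value is the XOR of the 1-indexed positions of the heads.
Face-up positions (1-indexed): [1, 4, 6, 7, 9]
XOR 0 with 1: 0 XOR 1 = 1
XOR 1 with 4: 1 XOR 4 = 5
XOR 5 with 6: 5 XOR 6 = 3
XOR 3 with 7: 3 XOR 7 = 4
XOR 4 with 9: 4 XOR 9 = 13
Nim-value = 13

13


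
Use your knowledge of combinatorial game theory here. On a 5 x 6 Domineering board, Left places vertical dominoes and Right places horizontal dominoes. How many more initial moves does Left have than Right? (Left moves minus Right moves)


Board is 5 x 6 (rows x cols).
Left (vertical) placements: (rows-1) * cols = 4 * 6 = 24
Right (horizontal) placements: rows * (cols-1) = 5 * 5 = 25
Advantage = Left - Right = 24 - 25 = -1

-1


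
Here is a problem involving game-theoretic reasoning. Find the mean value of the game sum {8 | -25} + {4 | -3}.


G1 = {8 | -25}, G2 = {4 | -3}
Each is a switch {a | b} with numbers a > b; its mean value is (a + b)/2, and mean value is additive over game sums: m(G1 + G2) = m(G1) + m(G2).
Mean of G1 = (8 + (-25))/2 = -17/2 = -17/2
Mean of G2 = (4 + (-3))/2 = 1/2 = 1/2
Mean of G1 + G2 = -17/2 + 1/2 = -8

-8


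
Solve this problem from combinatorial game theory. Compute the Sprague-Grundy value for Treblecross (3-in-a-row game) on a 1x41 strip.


Treblecross: place X on empty cells; 3-in-a-row wins.
Playing within two cells of an existing X lets the opponent win at once, so sensible play treats the cells i-2..i+2 around each X as dead. The player left with no safe cell loses, so this is a normal-play take-away game on strips of safe cells.
Placing X at cell i (0-indexed) of a strip of k safe cells leaves independent strips of sizes max(0, i-2) and max(0, k-i-3). Hence G(k) = mex{ G(max(0,i-2)) XOR G(max(0,k-i-3)) : 0 <= i < k }, with G(0) = 0.
G(1): splits (0,0):0^0=0 -> mex({0}) = 1
G(2): splits (0,0):0^0=0 -> mex({0}) = 1
G(3): splits (0,0):0^0=0 -> mex({0}) = 1
G(4): splits (0,1):0^1=1 (0,0):0^0=0 -> mex({0, 1}) = 2
G(5): splits (0,2):0^1=1 (0,1):0^1=1 (0,0):0^0=0 -> mex({0, 1}) = 2
G(6) = mex({1}) = 0
G(7) = mex({0, 1, 2}) = 3
G(8) = mex({0, 1, 2}) = 3
G(9) = mex({0, 2}) = 1
G(10) = mex({0, 2, 3}) = 1
G(11) = mex({0, 3}) = 1
G(12) = mex({1, 3}) = 0
G(13) = mex({0, 1, 2, 3}) = 4
G(14) = mex({0, 1, 2}) = 3
G(15) = mex({0, 1, 2}) = 3
G(16) = mex({0, 1, 2, 4}) = 3
G(17) = mex({0, 1, 3, 4}) = 2
G(18) = mex({0, 1, 3, 4}) = 2
G(19) = mex({0, 1, 3, 5}) = 2
G(20) = mex({0, 1, 2, 3, 5}) = 4
G(21) = mex({0, 1, 2, 3, 5}) = 4
G(22) = mex({1, 2, 6}) = 0
G(23) = mex({0, 1, 2, 3, 4, 6}) = 5
G(24) = mex({0, 1, 2, 3, 4}) = 5
G(25) = mex({0, 1, 3, 4, 7}) = 2
G(26) = mex({0, 1, 3, 4, 5, 7}) = 2
G(27) = mex({0, 1, 3, 5}) = 2
G(28) = mex({0, 1, 2, 5}) = 3
G(29) = mex({0, 1, 2, 4, 5, 6}) = 3
G(30) = mex({1, 2, 4, 6}) = 0
G(31) = mex({0, 1, 2, 3, 4, 6}) = 5
G(32) = mex({1, 2, 3, 4, 7}) = 0
G(33) = mex({0, 3, 7}) = 1
G(34) = mex({0, 2, 3, 5, 7}) = 1
G(35) = mex({0, 2, 3, 5, 6}) = 1
G(36) = mex({0, 1, 2, 5, 6}) = 3
G(37) = mex({0, 1, 2, 4, 5, 6}) = 3
G(38) = mex({0, 1, 2, 4}) = 3
G(39) = mex({0, 1, 2, 3, 4, 7}) = 5
G(40) = mex({0, 1, 2, 3, 4, 5, 7}) = 6
G(41) = mex({0, 1, 2, 3, 5, 7}) = 4
Therefore G(41) = 4.

4


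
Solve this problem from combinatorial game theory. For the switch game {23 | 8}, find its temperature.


The game is {23 | 8}, a switch {a | b} with numbers a > b.
Cooling {a | b} by t gives {a - t | b + t}, which stops being hot when a - t = b + t, i.e. at t = (a - b)/2. So the temperature of a switch is (a - b)/2.
Temperature = (Left option - Right option) / 2
= (23 - (8)) / 2
= 15 / 2
= 15/2

15/2


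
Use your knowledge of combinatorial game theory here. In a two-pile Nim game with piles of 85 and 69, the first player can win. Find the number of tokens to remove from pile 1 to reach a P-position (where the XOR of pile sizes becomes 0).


Piles: 85 and 69
Current XOR: 85 XOR 69 = 16 (non-zero, so this is an N-position).
To make the XOR zero, we need to find a move that balances the piles.
For pile 1 (size 85): target = 85 XOR 16 = 69
We reduce pile 1 from 85 to 69.
Tokens removed: 85 - 69 = 16
Verification: 69 XOR 69 = 0

16


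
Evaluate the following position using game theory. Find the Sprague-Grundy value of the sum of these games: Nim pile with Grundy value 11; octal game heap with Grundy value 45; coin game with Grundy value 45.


By the Sprague-Grundy theorem, the Grundy value of a sum of games is the XOR of individual Grundy values.
Nim pile: Grundy value = 11. Running XOR: 0 XOR 11 = 11
octal game heap: Grundy value = 45. Running XOR: 11 XOR 45 = 38
coin game: Grundy value = 45. Running XOR: 38 XOR 45 = 11
The combined Grundy value is 11.

11


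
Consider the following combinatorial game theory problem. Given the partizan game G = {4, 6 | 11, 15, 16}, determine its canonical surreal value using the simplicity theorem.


Left options: {4, 6}, max = 6
Right options: {11, 15, 16}, min = 11
All options are numbers and max(Left) < min(Right), so by the simplicity theorem the value is the simplest (earliest-born) number strictly between 6 and 11.
Integers 7 through 10 all lie strictly between 6 and 11.
Among integers, the simplest (lowest birthday = smallest |n|; 0 is born on day 0, +-n on day n) is 7.
No non-integer in the interval can be simpler: if x is a non-integer in the interval, then floor(x) or ceil(x) also lies in the interval (the interval contains an integer), and both are proper prefixes of x's sign expansion, i.e. born earlier. So the game value is 7.
Game value = 7

7


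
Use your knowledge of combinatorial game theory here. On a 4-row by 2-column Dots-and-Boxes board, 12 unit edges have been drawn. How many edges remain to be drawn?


Grid: 4 x 2 boxes, i.e. 5 rows and 3 columns of dots.
Horizontal edges: (rows + 1) * cols = 5 * 2 = 10
Vertical edges: rows * (cols + 1) = 4 * 3 = 12
Total edges: 10 + 12 = 22
Edges drawn: 12
Remaining: 22 - 12 = 10

10


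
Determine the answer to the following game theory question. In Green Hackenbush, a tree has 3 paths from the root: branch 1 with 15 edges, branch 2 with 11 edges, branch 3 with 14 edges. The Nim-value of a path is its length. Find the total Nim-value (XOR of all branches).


The tree has 3 branches from the ground vertex.
In Green Hackenbush, the Nim-value of a simple path of length k is k.
Branch 1: length 15, Nim-value = 15
Branch 2: length 11, Nim-value = 11
Branch 3: length 14, Nim-value = 14
Total Nim-value = XOR of all branch values:
0 XOR 15 = 15
15 XOR 11 = 4
4 XOR 14 = 10
Nim-value of the tree = 10

10


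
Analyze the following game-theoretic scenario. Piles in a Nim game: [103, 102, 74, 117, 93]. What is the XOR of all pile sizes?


We need the XOR (exclusive or) of all pile sizes.
After XOR-ing pile 1 (size 103): 0 XOR 103 = 103
After XOR-ing pile 2 (size 102): 103 XOR 102 = 1
After XOR-ing pile 3 (size 74): 1 XOR 74 = 75
After XOR-ing pile 4 (size 117): 75 XOR 117 = 62
After XOR-ing pile 5 (size 93): 62 XOR 93 = 99
The Nim-value of this position is 99.

99


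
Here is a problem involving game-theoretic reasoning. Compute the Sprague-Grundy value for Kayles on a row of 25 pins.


Kayles: a move removes 1 or 2 adjacent pins from a contiguous row.
Removing pins from a row of k leaves two independent rows (a, b) with a + b = k - 1 (one pin) or a + b = k - 2 (two pins); an end removal gives a = 0.
By Sprague-Grundy, G(k) = mex{ G(a) XOR G(b) } over all these splits. G(0) = 0.
G(1): splits (0,0):0^0=0 -> mex({0}) = 1
G(2): splits (0,1):0^1=1 (0,0):0^0=0 -> mex({0, 1}) = 2
G(3): splits (0,2):0^2=2 (1,1):1^1=0 (0,1):0^1=1 -> mex({0, 1, 2}) = 3
G(4): splits (0,3):0^3=3 (1,2):1^2=3 (0,2):0^2=2 (1,1):1^1=0 -> mex({0, 2, 3}) = 1
G(5): splits (0,4):0^1=1 (1,3):1^3=2 (2,2):2^2=0 (0,3):0^3=3 (1,2):1^2=3 -> mex({0, 1, 2, 3}) = 4
G(6) = mex({0, 1, 2, 4}) = 3
G(7) = mex({0, 1, 3, 4, 5}) = 2
G(8) = mex({0, 2, 3, 5, 6}) = 1
G(9) = mex({0, 1, 2, 3, 6, 7}) = 4
G(10) = mex({0, 1, 3, 4, 5, 7}) = 2
G(11) = mex({0, 1, 2, 3, 4, 5}) = 6
G(12) = mex({0, 1, 2, 3, 5, 6, 7}) = 4
G(13) = mex({0, 2, 3, 4, 6, 7}) = 1
G(14) = mex({0, 1, 4, 5, 6, 7}) = 2
G(15) = mex({0, 1, 2, 3, 4, 5, 6}) = 7
G(16) = mex({0, 2, 3, 5, 6, 7}) = 1
G(17) = mex({0, 1, 2, 3, 5, 6, 7}) = 4
G(18) = mex({0, 1, 2, 4, 5, 6}) = 3
G(19) = mex({0, 1, 3, 4, 5, 7}) = 2
G(20) = mex({0, 2, 3, 4, 5, 6, 7}) = 1
G(21) = mex({0, 1, 2, 3, 5, 6, 7}) = 4
G(22) = mex({0, 1, 2, 3, 4, 5, 7}) = 6
G(23) = mex({0, 1, 2, 3, 4, 5, 6}) = 7
G(24) = mex({0, 1, 2, 3, 5, 6, 7}) = 4
G(25) = mex({0, 2, 3, 4, 6, 7}) = 1
Therefore G(25) = 1.

1


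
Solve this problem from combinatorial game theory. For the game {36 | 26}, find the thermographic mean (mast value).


Game = {36 | 26}, a switch {a | b} with numbers a > b.
Its thermograph has left wall a - t and right wall b + t, which meet at t = (a - b)/2, where both equal (a + b)/2. So the mast (mean value) is at (a + b)/2.
Mean = (36 + (26))/2 = 62/2 = 31

31


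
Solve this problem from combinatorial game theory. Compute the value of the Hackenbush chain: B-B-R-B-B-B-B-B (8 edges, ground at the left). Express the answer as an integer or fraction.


Edges (from ground): B-B-R-B-B-B-B-B
By Berlekamp's sign-expansion rule, a Blue-Red Hackenbush stalk has the value of the surreal number whose sign sequence is the edge sequence with B -> + and R -> -.
Sign sequence: ++-+++++
Trace the sign expansion in the surreal number tree, starting from 0:
Edge 1: B (sign +) -> bounds (0, +inf), value = 1
Edge 2: B (sign +) -> bounds (1, +inf), value = 2
Edge 3: R (sign -) -> bounds (1, 2), value = 3/2
Edge 4: B (sign +) -> bounds (3/2, 2), value = 7/4
Edge 5: B (sign +) -> bounds (7/4, 2), value = 15/8
Edge 6: B (sign +) -> bounds (15/8, 2), value = 31/16
Edge 7: B (sign +) -> bounds (31/16, 2), value = 63/32
Edge 8: B (sign +) -> bounds (63/32, 2), value = 127/64
Game value = 127/64

127/64


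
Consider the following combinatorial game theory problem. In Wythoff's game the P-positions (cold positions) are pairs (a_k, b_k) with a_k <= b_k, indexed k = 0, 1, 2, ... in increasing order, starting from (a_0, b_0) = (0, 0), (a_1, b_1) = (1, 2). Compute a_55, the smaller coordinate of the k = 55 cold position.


By Wythoff's theorem, a_k = floor(k * phi) and b_k = floor(k * phi^2) = a_k + k, where phi = (1 + sqrt(5))/2 is the golden ratio.
phi = (1 + sqrt(5))/2 = 1.618034
k = 55
k * phi = 55 * 1.618034 = 88.991869
a_55 = floor(k * phi) = 88

88


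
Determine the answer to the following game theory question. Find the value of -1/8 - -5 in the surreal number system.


x = -1/8, y = -5
Converting to common denominator: 8
x = -1/8, y = -40/8
x - y = -1/8 - -5 = 39/8

39/8


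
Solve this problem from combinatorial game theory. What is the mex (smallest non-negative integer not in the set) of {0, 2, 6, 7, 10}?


Set = {0, 2, 6, 7, 10}
0 is in the set.
1 is NOT in the set. This is the mex.
mex = 1

1


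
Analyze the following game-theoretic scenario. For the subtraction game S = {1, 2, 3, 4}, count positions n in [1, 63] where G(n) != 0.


Subtraction set S = {1, 2, 3, 4}, so G(n) = n mod 5.
G(n) = 0 when n is a multiple of 5.
Multiples of 5 in [1, 63]: 12
N-positions (nonzero Grundy) = 63 - 12 = 51

51


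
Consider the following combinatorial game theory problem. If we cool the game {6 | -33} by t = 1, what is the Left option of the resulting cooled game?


Original game: {6 | -33} (a switch {a | b} with a > b).
Cooling by t (for t below the temperature (a - b)/2 = 39/2) taxes each move by t: {a | b} cooled by t is {a - t | b + t}.
Cooling amount: t = 1
Cooled Left option: 6 - 1 = 5
Cooled Right option: -33 + 1 = -32
Cooled game: {5 | -32}
Left option = 5

5


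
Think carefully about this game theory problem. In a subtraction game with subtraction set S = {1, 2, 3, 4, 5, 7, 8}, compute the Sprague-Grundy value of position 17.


The subtraction set is S = {1, 2, 3, 4, 5, 7, 8}.
G(k) = mex{ G(k - s) : s in S, s <= k }. We compute iteratively: G(0) = 0.
G(1) = mex({0}) = 1
G(2) = mex({0, 1}) = 2
G(3) = mex({0, 1, 2}) = 3
G(4) = mex({0, 1, 2, 3}) = 4
G(5) = mex({0, 1, 2, 3, 4}) = 5
G(6) = mex({1, 2, 3, 4, 5}) = 0
G(7) = mex({0, 2, 3, 4, 5}) = 1
G(8) = mex({0, 1, 3, 4, 5}) = 2
G(9) = mex({0, 1, 2, 4, 5}) = 3
G(10) = mex({0, 1, 2, 3, 5}) = 4
G(11) = mex({0, 1, 2, 3, 4}) = 5
G(12) = mex({1, 2, 3, 4, 5}) = 0
G(13) = mex({0, 2, 3, 4, 5}) = 1
Observe that G(6)..G(13) = 0, 1, 2, 3, 4, 5, 0, 1 repeats G(0)..G(7) = 0, 1, 2, 3, 4, 5, 0, 1.
For k >= max(S) = 8, G(k) is determined by the previous 8 values G(k-8)..G(k-1); a window of 8 consecutive values has recurred shifted by 6, so by induction G(k + 6) = G(k) for all k >= 0: the sequence is periodic from the start with period 6.
One period: G(0..5) = 0, 1, 2, 3, 4, 5.
17 mod 6 = 5, so G(17) = G(5) = 5.

5


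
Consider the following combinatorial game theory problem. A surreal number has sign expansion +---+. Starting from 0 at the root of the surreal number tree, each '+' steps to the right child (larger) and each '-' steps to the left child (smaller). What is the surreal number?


Sign expansion: +---+
Rule: track bounds (lo, hi), initially (-inf, +inf). On '+', the current value becomes lo and we move to the simplest number in (value, hi): value + 1 if hi = +inf, otherwise the midpoint (value + hi)/2. On '-', the current value becomes hi and we move to value - 1 if lo = -inf, otherwise the midpoint (lo + value)/2.
Start at 0.
Step 1: sign = +, move right. Bounds: (0, +inf). Value = 1
Step 2: sign = -, move left. Bounds: (0, 1). Value = 1/2
Step 3: sign = -, move left. Bounds: (0, 1/2). Value = 1/4
Step 4: sign = -, move left. Bounds: (0, 1/4). Value = 1/8
Step 5: sign = +, move right. Bounds: (1/8, 1/4). Value = 3/16
The surreal number with sign expansion +---+ is 3/16.

3/16


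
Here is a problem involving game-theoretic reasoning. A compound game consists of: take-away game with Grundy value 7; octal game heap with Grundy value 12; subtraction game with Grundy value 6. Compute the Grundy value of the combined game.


By the Sprague-Grundy theorem, the Grundy value of a sum of games is the XOR of individual Grundy values.
take-away game: Grundy value = 7. Running XOR: 0 XOR 7 = 7
octal game heap: Grundy value = 12. Running XOR: 7 XOR 12 = 11
subtraction game: Grundy value = 6. Running XOR: 11 XOR 6 = 13
The combined Grundy value is 13.

13


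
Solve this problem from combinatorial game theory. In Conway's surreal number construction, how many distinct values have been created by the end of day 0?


Day 0: {|} = 0 is born. Count = 1.
Day n: the number of surreal numbers born by day n is 2^(n+1) - 1.
By day 0: 2^1 - 1 = 1
By day 0: 1 surreal numbers.

1


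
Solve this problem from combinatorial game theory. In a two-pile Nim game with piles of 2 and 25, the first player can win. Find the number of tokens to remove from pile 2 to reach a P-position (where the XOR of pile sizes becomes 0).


Piles: 2 and 25
Current XOR: 2 XOR 25 = 27 (non-zero, so this is an N-position).
To make the XOR zero, we need to find a move that balances the piles.
For pile 2 (size 25): target = 25 XOR 27 = 2
We reduce pile 2 from 25 to 2.
Tokens removed: 25 - 2 = 23
Verification: 2 XOR 2 = 0

23


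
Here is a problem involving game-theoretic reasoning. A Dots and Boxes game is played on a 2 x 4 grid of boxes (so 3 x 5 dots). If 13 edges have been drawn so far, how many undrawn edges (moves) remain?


Grid: 2 x 4 boxes, i.e. 3 rows and 5 columns of dots.
Horizontal edges: (rows + 1) * cols = 3 * 4 = 12
Vertical edges: rows * (cols + 1) = 2 * 5 = 10
Total edges: 12 + 10 = 22
Edges drawn: 13
Remaining: 22 - 13 = 9

9


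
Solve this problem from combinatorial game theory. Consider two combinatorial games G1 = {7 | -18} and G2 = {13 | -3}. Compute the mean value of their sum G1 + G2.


G1 = {7 | -18}, G2 = {13 | -3}
Each is a switch {a | b} with numbers a > b; its mean value is (a + b)/2, and mean value is additive over game sums: m(G1 + G2) = m(G1) + m(G2).
Mean of G1 = (7 + (-18))/2 = -11/2 = -11/2
Mean of G2 = (13 + (-3))/2 = 10/2 = 5
Mean of G1 + G2 = -11/2 + 5 = -1/2

-1/2


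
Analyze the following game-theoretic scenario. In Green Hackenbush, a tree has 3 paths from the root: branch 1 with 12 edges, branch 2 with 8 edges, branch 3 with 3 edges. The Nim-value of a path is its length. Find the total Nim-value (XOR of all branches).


The tree has 3 branches from the ground vertex.
In Green Hackenbush, the Nim-value of a simple path of length k is k.
Branch 1: length 12, Nim-value = 12
Branch 2: length 8, Nim-value = 8
Branch 3: length 3, Nim-value = 3
Total Nim-value = XOR of all branch values:
0 XOR 12 = 12
12 XOR 8 = 4
4 XOR 3 = 7
Nim-value of the tree = 7

7
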